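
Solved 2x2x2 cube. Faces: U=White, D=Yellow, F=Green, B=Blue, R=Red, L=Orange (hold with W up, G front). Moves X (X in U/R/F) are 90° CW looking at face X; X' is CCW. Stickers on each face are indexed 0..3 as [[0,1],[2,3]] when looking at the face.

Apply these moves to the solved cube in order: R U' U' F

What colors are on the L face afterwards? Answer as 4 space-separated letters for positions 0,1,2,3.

After move 1 (R): R=RRRR U=WGWG F=GYGY D=YBYB B=WBWB
After move 2 (U'): U=GGWW F=OOGY R=GYRR B=RRWB L=WBOO
After move 3 (U'): U=GWGW F=WBGY R=OORR B=GYWB L=RROO
After move 4 (F): F=GWYB U=GWOR R=GOWR D=ROYB L=RYOB
Query: L face = RYOB

Answer: R Y O B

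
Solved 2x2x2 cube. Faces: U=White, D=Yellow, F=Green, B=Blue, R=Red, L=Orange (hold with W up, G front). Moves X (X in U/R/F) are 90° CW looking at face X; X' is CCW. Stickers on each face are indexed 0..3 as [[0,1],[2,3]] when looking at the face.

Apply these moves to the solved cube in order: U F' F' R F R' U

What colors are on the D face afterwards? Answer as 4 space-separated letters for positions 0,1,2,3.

After move 1 (U): U=WWWW F=RRGG R=BBRR B=OOBB L=GGOO
After move 2 (F'): F=RGRG U=WWBR R=YBYR D=GOYY L=GWOW
After move 3 (F'): F=GGRR U=WWYY R=OBGR D=WWYY L=GROB
After move 4 (R): R=GORB U=WGYR F=GWRY D=WBYO B=YOWB
After move 5 (F): F=RGYW U=WGBR R=YORB D=RGYO L=GWOB
After move 6 (R'): R=OBYR U=WWBY F=RGYR D=RGYW B=OOGB
After move 7 (U): U=BWYW F=OBYR R=OOYR B=GWGB L=RGOB
Query: D face = RGYW

Answer: R G Y W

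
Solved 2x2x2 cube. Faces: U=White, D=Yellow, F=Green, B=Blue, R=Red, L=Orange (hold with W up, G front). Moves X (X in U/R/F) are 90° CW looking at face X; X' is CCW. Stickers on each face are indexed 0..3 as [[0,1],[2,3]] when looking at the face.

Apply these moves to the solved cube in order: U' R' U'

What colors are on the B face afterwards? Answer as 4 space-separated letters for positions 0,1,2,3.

After move 1 (U'): U=WWWW F=OOGG R=GGRR B=RRBB L=BBOO
After move 2 (R'): R=GRGR U=WBWR F=OWGW D=YOYG B=YRYB
After move 3 (U'): U=BRWW F=BBGW R=OWGR B=GRYB L=YROO
Query: B face = GRYB

Answer: G R Y B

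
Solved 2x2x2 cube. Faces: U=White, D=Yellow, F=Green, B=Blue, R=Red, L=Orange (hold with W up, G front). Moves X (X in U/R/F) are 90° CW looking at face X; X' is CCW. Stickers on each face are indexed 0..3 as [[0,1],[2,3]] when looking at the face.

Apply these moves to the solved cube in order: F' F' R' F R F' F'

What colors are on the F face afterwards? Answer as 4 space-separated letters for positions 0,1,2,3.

After move 1 (F'): F=GGGG U=WWRR R=YRYR D=OOYY L=OWOW
After move 2 (F'): F=GGGG U=WWYY R=OROR D=WWYY L=OROR
After move 3 (R'): R=RROO U=WBYB F=GWGY D=WGYG B=YBWB
After move 4 (F): F=GGYW U=WBRR R=YRBO D=ORYG L=OWOG
After move 5 (R): R=BYOR U=WGRW F=GRYG D=OWYY B=RBBB
After move 6 (F'): F=RGGY U=WGBO R=WYOR D=WGYY L=OWOR
After move 7 (F'): F=GYRG U=WGWO R=GYWR D=WRYY L=OOOB
Query: F face = GYRG

Answer: G Y R G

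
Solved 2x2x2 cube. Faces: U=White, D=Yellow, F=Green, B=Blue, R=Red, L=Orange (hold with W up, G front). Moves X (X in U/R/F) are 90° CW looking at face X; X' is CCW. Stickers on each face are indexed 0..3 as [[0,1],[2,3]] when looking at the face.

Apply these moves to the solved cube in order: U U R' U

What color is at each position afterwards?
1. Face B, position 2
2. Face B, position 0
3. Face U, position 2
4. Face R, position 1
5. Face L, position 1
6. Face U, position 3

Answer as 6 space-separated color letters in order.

Answer: Y R G G W B

Derivation:
After move 1 (U): U=WWWW F=RRGG R=BBRR B=OOBB L=GGOO
After move 2 (U): U=WWWW F=BBGG R=OORR B=GGBB L=RROO
After move 3 (R'): R=OROR U=WBWG F=BWGW D=YBYG B=YGYB
After move 4 (U): U=WWGB F=ORGW R=YGOR B=RRYB L=BWOO
Query 1: B[2] = Y
Query 2: B[0] = R
Query 3: U[2] = G
Query 4: R[1] = G
Query 5: L[1] = W
Query 6: U[3] = B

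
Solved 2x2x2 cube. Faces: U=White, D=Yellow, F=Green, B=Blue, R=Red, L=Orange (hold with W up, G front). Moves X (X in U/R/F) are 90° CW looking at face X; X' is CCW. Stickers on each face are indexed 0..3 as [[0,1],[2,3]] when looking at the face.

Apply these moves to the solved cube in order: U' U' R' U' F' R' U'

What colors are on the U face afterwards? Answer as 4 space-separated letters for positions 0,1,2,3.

After move 1 (U'): U=WWWW F=OOGG R=GGRR B=RRBB L=BBOO
After move 2 (U'): U=WWWW F=BBGG R=OORR B=GGBB L=RROO
After move 3 (R'): R=OROR U=WBWG F=BWGW D=YBYG B=YGYB
After move 4 (U'): U=BGWW F=RRGW R=BWOR B=ORYB L=YGOO
After move 5 (F'): F=RWRG U=BGBO R=BWYR D=GOYG L=YWOW
After move 6 (R'): R=WRBY U=BYBO F=RGRO D=GWYG B=GROB
After move 7 (U'): U=YOBB F=YWRO R=RGBY B=WROB L=GROW
Query: U face = YOBB

Answer: Y O B B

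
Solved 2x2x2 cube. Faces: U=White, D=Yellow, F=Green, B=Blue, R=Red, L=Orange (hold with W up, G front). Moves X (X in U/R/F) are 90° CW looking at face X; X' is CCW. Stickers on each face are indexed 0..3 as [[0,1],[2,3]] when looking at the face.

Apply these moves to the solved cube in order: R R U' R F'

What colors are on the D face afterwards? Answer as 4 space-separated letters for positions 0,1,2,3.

After move 1 (R): R=RRRR U=WGWG F=GYGY D=YBYB B=WBWB
After move 2 (R): R=RRRR U=WYWY F=GBGB D=YWYW B=GBGB
After move 3 (U'): U=YYWW F=OOGB R=GBRR B=RRGB L=GBOO
After move 4 (R): R=RGRB U=YOWB F=OWGW D=YGYR B=WRYB
After move 5 (F'): F=WWOG U=YORR R=GGYB D=BOYR L=GBOW
Query: D face = BOYR

Answer: B O Y R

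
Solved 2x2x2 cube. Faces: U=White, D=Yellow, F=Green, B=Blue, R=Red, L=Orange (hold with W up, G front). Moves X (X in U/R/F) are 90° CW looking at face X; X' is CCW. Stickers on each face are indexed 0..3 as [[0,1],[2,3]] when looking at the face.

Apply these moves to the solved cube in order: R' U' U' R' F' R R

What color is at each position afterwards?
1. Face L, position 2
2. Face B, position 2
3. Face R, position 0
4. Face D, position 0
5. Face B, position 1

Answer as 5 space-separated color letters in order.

Answer: O W R R W

Derivation:
After move 1 (R'): R=RRRR U=WBWB F=GWGW D=YGYG B=YBYB
After move 2 (U'): U=BBWW F=OOGW R=GWRR B=RRYB L=YBOO
After move 3 (U'): U=BWBW F=YBGW R=OORR B=GWYB L=RROO
After move 4 (R'): R=OROR U=BYBG F=YWGW D=YBYW B=GWGB
After move 5 (F'): F=WWYG U=BYOO R=BRYR D=ROYW L=RGOB
After move 6 (R): R=YBRR U=BWOG F=WOYW D=RGYG B=OWYB
After move 7 (R): R=RYRB U=BOOW F=WGYG D=RYYO B=GWWB
Query 1: L[2] = O
Query 2: B[2] = W
Query 3: R[0] = R
Query 4: D[0] = R
Query 5: B[1] = W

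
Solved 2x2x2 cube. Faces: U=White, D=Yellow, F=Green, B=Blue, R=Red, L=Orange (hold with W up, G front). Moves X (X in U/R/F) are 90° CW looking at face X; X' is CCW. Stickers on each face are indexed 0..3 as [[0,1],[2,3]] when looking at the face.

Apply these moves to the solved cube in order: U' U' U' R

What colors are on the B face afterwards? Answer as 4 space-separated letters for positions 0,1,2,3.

After move 1 (U'): U=WWWW F=OOGG R=GGRR B=RRBB L=BBOO
After move 2 (U'): U=WWWW F=BBGG R=OORR B=GGBB L=RROO
After move 3 (U'): U=WWWW F=RRGG R=BBRR B=OOBB L=GGOO
After move 4 (R): R=RBRB U=WRWG F=RYGY D=YBYO B=WOWB
Query: B face = WOWB

Answer: W O W B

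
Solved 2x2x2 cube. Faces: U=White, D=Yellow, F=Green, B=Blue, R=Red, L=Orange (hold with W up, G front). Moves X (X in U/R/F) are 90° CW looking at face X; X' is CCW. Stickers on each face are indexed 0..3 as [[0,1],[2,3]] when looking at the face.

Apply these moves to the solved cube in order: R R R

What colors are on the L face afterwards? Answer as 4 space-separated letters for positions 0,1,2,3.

Answer: O O O O

Derivation:
After move 1 (R): R=RRRR U=WGWG F=GYGY D=YBYB B=WBWB
After move 2 (R): R=RRRR U=WYWY F=GBGB D=YWYW B=GBGB
After move 3 (R): R=RRRR U=WBWB F=GWGW D=YGYG B=YBYB
Query: L face = OOOO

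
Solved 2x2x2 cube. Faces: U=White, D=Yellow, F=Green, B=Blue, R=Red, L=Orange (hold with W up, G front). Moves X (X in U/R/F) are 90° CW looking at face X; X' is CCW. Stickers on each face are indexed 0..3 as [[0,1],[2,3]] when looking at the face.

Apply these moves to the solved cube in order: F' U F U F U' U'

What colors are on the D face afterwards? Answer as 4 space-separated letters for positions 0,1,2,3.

After move 1 (F'): F=GGGG U=WWRR R=YRYR D=OOYY L=OWOW
After move 2 (U): U=RWRW F=YRGG R=BBYR B=OWBB L=GGOW
After move 3 (F): F=GYGR U=RWWG R=RBWR D=YBYY L=GOOO
After move 4 (U): U=WRGW F=RBGR R=OWWR B=GOBB L=GYOO
After move 5 (F): F=GRRB U=WROY R=GWWR D=WOYY L=GYOB
After move 6 (U'): U=RYWO F=GYRB R=GRWR B=GWBB L=GOOB
After move 7 (U'): U=YORW F=GORB R=GYWR B=GRBB L=GWOB
Query: D face = WOYY

Answer: W O Y Y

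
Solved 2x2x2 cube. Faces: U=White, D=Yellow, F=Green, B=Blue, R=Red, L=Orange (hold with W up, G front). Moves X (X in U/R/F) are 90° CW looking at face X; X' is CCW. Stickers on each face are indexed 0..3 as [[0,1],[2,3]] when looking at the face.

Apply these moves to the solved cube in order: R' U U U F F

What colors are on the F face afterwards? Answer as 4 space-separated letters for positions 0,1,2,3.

After move 1 (R'): R=RRRR U=WBWB F=GWGW D=YGYG B=YBYB
After move 2 (U): U=WWBB F=RRGW R=YBRR B=OOYB L=GWOO
After move 3 (U): U=BWBW F=YBGW R=OORR B=GWYB L=RROO
After move 4 (U): U=BBWW F=OOGW R=GWRR B=RRYB L=YBOO
After move 5 (F): F=GOWO U=BBOB R=WWWR D=RGYG L=YYOG
After move 6 (F): F=WGOO U=BBGY R=OWBR D=WWYG L=YROG
Query: F face = WGOO

Answer: W G O O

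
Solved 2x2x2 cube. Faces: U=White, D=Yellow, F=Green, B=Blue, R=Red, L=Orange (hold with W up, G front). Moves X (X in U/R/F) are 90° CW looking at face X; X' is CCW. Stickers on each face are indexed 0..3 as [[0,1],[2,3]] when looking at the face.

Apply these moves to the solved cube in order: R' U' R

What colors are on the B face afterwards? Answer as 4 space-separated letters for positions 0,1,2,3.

After move 1 (R'): R=RRRR U=WBWB F=GWGW D=YGYG B=YBYB
After move 2 (U'): U=BBWW F=OOGW R=GWRR B=RRYB L=YBOO
After move 3 (R): R=RGRW U=BOWW F=OGGG D=YYYR B=WRBB
Query: B face = WRBB

Answer: W R B B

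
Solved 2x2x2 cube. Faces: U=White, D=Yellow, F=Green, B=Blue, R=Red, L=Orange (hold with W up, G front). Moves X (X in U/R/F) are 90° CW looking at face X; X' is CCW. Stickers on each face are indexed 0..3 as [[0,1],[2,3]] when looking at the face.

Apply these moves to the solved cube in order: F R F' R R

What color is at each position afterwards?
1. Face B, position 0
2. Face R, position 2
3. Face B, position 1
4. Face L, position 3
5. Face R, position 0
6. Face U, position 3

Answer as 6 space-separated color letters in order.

After move 1 (F): F=GGGG U=WWOO R=WRWR D=RRYY L=OYOY
After move 2 (R): R=WWRR U=WGOG F=GRGY D=RBYB B=OBWB
After move 3 (F'): F=RYGG U=WGWR R=BWRR D=YYYB L=OGOO
After move 4 (R): R=RBRW U=WYWG F=RYGB D=YWYO B=RBGB
After move 5 (R): R=RRWB U=WYWB F=RWGO D=YGYR B=GBYB
Query 1: B[0] = G
Query 2: R[2] = W
Query 3: B[1] = B
Query 4: L[3] = O
Query 5: R[0] = R
Query 6: U[3] = B

Answer: G W B O R B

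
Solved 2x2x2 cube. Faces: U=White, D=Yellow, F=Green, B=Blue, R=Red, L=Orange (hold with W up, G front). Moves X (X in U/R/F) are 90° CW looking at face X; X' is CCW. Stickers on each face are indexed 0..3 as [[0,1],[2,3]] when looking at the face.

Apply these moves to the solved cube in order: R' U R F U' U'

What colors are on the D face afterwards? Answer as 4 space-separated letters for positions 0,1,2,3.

After move 1 (R'): R=RRRR U=WBWB F=GWGW D=YGYG B=YBYB
After move 2 (U): U=WWBB F=RRGW R=YBRR B=OOYB L=GWOO
After move 3 (R): R=RYRB U=WRBW F=RGGG D=YYYO B=BOWB
After move 4 (F): F=GRGG U=WROW R=BYWB D=RRYO L=GYOY
After move 5 (U'): U=RWWO F=GYGG R=GRWB B=BYWB L=BOOY
After move 6 (U'): U=WORW F=BOGG R=GYWB B=GRWB L=BYOY
Query: D face = RRYO

Answer: R R Y O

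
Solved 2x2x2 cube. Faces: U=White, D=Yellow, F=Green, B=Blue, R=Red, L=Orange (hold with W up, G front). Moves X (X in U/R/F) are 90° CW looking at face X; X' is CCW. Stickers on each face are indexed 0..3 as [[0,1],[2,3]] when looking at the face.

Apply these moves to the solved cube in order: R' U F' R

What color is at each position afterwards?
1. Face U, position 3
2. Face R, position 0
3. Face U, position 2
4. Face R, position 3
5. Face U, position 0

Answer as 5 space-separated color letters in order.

Answer: G Y Y B W

Derivation:
After move 1 (R'): R=RRRR U=WBWB F=GWGW D=YGYG B=YBYB
After move 2 (U): U=WWBB F=RRGW R=YBRR B=OOYB L=GWOO
After move 3 (F'): F=RWRG U=WWYR R=GBYR D=WOYG L=GBOB
After move 4 (R): R=YGRB U=WWYG F=RORG D=WYYO B=ROWB
Query 1: U[3] = G
Query 2: R[0] = Y
Query 3: U[2] = Y
Query 4: R[3] = B
Query 5: U[0] = W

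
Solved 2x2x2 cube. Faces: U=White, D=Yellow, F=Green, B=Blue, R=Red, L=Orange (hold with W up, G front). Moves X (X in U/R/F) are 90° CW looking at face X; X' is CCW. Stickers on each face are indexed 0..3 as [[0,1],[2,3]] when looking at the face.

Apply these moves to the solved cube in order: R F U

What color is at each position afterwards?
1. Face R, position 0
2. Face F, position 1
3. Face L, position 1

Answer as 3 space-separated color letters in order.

Answer: W R G

Derivation:
After move 1 (R): R=RRRR U=WGWG F=GYGY D=YBYB B=WBWB
After move 2 (F): F=GGYY U=WGOO R=WRGR D=RRYB L=OYOB
After move 3 (U): U=OWOG F=WRYY R=WBGR B=OYWB L=GGOB
Query 1: R[0] = W
Query 2: F[1] = R
Query 3: L[1] = G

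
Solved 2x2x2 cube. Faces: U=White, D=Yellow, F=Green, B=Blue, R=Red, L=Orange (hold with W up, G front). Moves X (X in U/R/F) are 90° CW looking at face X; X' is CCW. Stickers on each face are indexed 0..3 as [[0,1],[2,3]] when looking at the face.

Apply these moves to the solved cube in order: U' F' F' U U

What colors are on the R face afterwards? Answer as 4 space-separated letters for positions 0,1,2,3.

Answer: B R B R

Derivation:
After move 1 (U'): U=WWWW F=OOGG R=GGRR B=RRBB L=BBOO
After move 2 (F'): F=OGOG U=WWGR R=YGYR D=BOYY L=BWOW
After move 3 (F'): F=GGOO U=WWYY R=OGBR D=WWYY L=BROG
After move 4 (U): U=YWYW F=OGOO R=RRBR B=BRBB L=GGOG
After move 5 (U): U=YYWW F=RROO R=BRBR B=GGBB L=OGOG
Query: R face = BRBR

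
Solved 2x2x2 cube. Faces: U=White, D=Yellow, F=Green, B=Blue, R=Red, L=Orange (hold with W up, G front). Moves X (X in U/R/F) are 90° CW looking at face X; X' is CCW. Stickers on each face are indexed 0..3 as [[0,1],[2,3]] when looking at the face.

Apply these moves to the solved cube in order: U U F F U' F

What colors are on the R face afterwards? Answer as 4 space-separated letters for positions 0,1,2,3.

Answer: W G Y R

Derivation:
After move 1 (U): U=WWWW F=RRGG R=BBRR B=OOBB L=GGOO
After move 2 (U): U=WWWW F=BBGG R=OORR B=GGBB L=RROO
After move 3 (F): F=GBGB U=WWOR R=WOWR D=ROYY L=RYOY
After move 4 (F): F=GGBB U=WWYY R=OORR D=WWYY L=RROO
After move 5 (U'): U=WYWY F=RRBB R=GGRR B=OOBB L=GGOO
After move 6 (F): F=BRBR U=WYOG R=WGYR D=RGYY L=GWOW
Query: R face = WGYR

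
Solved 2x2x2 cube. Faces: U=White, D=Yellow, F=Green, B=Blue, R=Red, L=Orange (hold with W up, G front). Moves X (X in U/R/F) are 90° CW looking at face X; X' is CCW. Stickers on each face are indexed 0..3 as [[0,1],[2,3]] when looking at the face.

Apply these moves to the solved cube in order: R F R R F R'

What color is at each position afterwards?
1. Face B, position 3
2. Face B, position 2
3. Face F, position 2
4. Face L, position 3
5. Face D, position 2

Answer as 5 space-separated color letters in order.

Answer: B R W G Y

Derivation:
After move 1 (R): R=RRRR U=WGWG F=GYGY D=YBYB B=WBWB
After move 2 (F): F=GGYY U=WGOO R=WRGR D=RRYB L=OYOB
After move 3 (R): R=GWRR U=WGOY F=GRYB D=RWYW B=OBGB
After move 4 (R): R=RGRW U=WROB F=GWYW D=RGYO B=YBGB
After move 5 (F): F=YGWW U=WRBY R=OGBW D=RRYO L=OROG
After move 6 (R'): R=GWOB U=WGBY F=YRWY D=RGYW B=OBRB
Query 1: B[3] = B
Query 2: B[2] = R
Query 3: F[2] = W
Query 4: L[3] = G
Query 5: D[2] = Y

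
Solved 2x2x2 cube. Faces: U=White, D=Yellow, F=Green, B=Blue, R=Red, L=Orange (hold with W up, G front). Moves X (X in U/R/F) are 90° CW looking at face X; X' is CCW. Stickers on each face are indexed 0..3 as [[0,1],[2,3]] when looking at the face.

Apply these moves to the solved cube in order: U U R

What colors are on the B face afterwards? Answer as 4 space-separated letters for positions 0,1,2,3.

Answer: W G W B

Derivation:
After move 1 (U): U=WWWW F=RRGG R=BBRR B=OOBB L=GGOO
After move 2 (U): U=WWWW F=BBGG R=OORR B=GGBB L=RROO
After move 3 (R): R=RORO U=WBWG F=BYGY D=YBYG B=WGWB
Query: B face = WGWB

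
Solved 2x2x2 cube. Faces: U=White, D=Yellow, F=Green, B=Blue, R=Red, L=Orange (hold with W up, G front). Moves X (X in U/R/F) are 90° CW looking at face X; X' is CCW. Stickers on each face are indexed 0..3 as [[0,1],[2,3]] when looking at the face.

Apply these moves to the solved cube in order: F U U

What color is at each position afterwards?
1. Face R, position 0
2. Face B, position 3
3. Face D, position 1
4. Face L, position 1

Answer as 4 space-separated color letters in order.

After move 1 (F): F=GGGG U=WWOO R=WRWR D=RRYY L=OYOY
After move 2 (U): U=OWOW F=WRGG R=BBWR B=OYBB L=GGOY
After move 3 (U): U=OOWW F=BBGG R=OYWR B=GGBB L=WROY
Query 1: R[0] = O
Query 2: B[3] = B
Query 3: D[1] = R
Query 4: L[1] = R

Answer: O B R R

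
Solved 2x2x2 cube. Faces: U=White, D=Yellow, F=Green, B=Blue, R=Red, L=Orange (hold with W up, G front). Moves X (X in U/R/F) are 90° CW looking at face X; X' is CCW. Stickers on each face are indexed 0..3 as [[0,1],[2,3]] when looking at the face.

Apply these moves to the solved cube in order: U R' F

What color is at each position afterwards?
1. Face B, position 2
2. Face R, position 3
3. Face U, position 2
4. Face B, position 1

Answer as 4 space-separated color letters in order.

After move 1 (U): U=WWWW F=RRGG R=BBRR B=OOBB L=GGOO
After move 2 (R'): R=BRBR U=WBWO F=RWGW D=YRYG B=YOYB
After move 3 (F): F=GRWW U=WBOG R=WROR D=BBYG L=GYOR
Query 1: B[2] = Y
Query 2: R[3] = R
Query 3: U[2] = O
Query 4: B[1] = O

Answer: Y R O O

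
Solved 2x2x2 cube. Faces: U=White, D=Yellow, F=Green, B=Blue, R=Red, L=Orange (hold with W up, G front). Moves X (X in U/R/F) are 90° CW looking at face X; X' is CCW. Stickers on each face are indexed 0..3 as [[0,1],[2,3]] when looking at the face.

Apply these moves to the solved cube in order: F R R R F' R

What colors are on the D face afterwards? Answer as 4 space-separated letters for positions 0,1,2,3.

Answer: Y R Y Y

Derivation:
After move 1 (F): F=GGGG U=WWOO R=WRWR D=RRYY L=OYOY
After move 2 (R): R=WWRR U=WGOG F=GRGY D=RBYB B=OBWB
After move 3 (R): R=RWRW U=WROY F=GBGB D=RWYO B=GBGB
After move 4 (R): R=RRWW U=WBOB F=GWGO D=RGYG B=YBRB
After move 5 (F'): F=WOGG U=WBRW R=GRRW D=YYYG L=OBOO
After move 6 (R): R=RGWR U=WORG F=WYGG D=YRYY B=WBBB
Query: D face = YRYY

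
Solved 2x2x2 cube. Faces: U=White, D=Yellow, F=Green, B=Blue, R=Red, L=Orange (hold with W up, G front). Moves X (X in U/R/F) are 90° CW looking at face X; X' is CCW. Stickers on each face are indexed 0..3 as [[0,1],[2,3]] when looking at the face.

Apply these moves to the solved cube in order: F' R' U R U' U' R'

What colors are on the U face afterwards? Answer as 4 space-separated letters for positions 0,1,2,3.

After move 1 (F'): F=GGGG U=WWRR R=YRYR D=OOYY L=OWOW
After move 2 (R'): R=RRYY U=WBRB F=GWGR D=OGYG B=YBOB
After move 3 (U): U=RWBB F=RRGR R=YBYY B=OWOB L=GWOW
After move 4 (R): R=YYYB U=RRBR F=RGGG D=OOYO B=BWWB
After move 5 (U'): U=RRRB F=GWGG R=RGYB B=YYWB L=BWOW
After move 6 (U'): U=RBRR F=BWGG R=GWYB B=RGWB L=YYOW
After move 7 (R'): R=WBGY U=RWRR F=BBGR D=OWYG B=OGOB
Query: U face = RWRR

Answer: R W R R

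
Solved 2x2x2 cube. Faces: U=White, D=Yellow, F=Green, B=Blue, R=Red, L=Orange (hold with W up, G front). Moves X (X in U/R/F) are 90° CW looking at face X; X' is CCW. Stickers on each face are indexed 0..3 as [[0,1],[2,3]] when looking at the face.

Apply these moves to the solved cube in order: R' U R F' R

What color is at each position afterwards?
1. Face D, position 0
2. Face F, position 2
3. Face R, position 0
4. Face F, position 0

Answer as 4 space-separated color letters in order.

After move 1 (R'): R=RRRR U=WBWB F=GWGW D=YGYG B=YBYB
After move 2 (U): U=WWBB F=RRGW R=YBRR B=OOYB L=GWOO
After move 3 (R): R=RYRB U=WRBW F=RGGG D=YYYO B=BOWB
After move 4 (F'): F=GGRG U=WRRR R=YYYB D=WOYO L=GWOB
After move 5 (R): R=YYBY U=WGRG F=GORO D=WWYB B=RORB
Query 1: D[0] = W
Query 2: F[2] = R
Query 3: R[0] = Y
Query 4: F[0] = G

Answer: W R Y G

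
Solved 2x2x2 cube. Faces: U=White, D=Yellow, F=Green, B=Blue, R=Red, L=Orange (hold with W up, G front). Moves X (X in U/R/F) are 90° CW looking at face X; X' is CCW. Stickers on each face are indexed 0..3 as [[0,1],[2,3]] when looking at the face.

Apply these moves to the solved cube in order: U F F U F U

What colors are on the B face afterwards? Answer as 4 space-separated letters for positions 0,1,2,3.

After move 1 (U): U=WWWW F=RRGG R=BBRR B=OOBB L=GGOO
After move 2 (F): F=GRGR U=WWOG R=WBWR D=RBYY L=GYOY
After move 3 (F): F=GGRR U=WWYY R=OBGR D=WWYY L=GROB
After move 4 (U): U=YWYW F=OBRR R=OOGR B=GRBB L=GGOB
After move 5 (F): F=RORB U=YWBG R=YOWR D=GOYY L=GWOW
After move 6 (U): U=BYGW F=YORB R=GRWR B=GWBB L=ROOW
Query: B face = GWBB

Answer: G W B B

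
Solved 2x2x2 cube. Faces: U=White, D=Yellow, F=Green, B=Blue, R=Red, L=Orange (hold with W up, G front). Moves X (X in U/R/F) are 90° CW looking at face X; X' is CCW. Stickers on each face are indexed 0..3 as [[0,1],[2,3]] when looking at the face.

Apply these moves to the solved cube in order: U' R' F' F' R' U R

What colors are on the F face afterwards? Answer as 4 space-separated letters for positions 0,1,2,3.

After move 1 (U'): U=WWWW F=OOGG R=GGRR B=RRBB L=BBOO
After move 2 (R'): R=GRGR U=WBWR F=OWGW D=YOYG B=YRYB
After move 3 (F'): F=WWOG U=WBGG R=ORYR D=BOYG L=BROW
After move 4 (F'): F=WGWO U=WBOY R=ORBR D=RWYG L=BGOG
After move 5 (R'): R=RROB U=WYOY F=WBWY D=RGYO B=GRWB
After move 6 (U): U=OWYY F=RRWY R=GROB B=BGWB L=WBOG
After move 7 (R): R=OGBR U=ORYY F=RGWO D=RWYB B=YGWB
Query: F face = RGWO

Answer: R G W O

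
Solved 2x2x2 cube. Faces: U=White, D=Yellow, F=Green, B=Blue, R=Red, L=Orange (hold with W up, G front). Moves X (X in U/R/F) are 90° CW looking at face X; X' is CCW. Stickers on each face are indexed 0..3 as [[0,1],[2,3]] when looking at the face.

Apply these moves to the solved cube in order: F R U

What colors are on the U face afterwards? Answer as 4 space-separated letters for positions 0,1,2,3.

After move 1 (F): F=GGGG U=WWOO R=WRWR D=RRYY L=OYOY
After move 2 (R): R=WWRR U=WGOG F=GRGY D=RBYB B=OBWB
After move 3 (U): U=OWGG F=WWGY R=OBRR B=OYWB L=GROY
Query: U face = OWGG

Answer: O W G G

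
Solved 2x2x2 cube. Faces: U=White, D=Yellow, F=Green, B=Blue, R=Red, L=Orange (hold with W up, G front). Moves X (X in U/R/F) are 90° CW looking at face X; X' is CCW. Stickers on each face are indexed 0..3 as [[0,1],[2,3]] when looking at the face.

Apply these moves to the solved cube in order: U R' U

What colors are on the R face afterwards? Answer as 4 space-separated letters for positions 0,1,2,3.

After move 1 (U): U=WWWW F=RRGG R=BBRR B=OOBB L=GGOO
After move 2 (R'): R=BRBR U=WBWO F=RWGW D=YRYG B=YOYB
After move 3 (U): U=WWOB F=BRGW R=YOBR B=GGYB L=RWOO
Query: R face = YOBR

Answer: Y O B R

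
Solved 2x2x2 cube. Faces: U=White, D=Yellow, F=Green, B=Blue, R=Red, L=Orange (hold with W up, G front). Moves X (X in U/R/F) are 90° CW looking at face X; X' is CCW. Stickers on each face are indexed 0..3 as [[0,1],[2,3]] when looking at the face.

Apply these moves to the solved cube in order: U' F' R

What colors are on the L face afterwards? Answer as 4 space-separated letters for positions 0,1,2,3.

Answer: B W O W

Derivation:
After move 1 (U'): U=WWWW F=OOGG R=GGRR B=RRBB L=BBOO
After move 2 (F'): F=OGOG U=WWGR R=YGYR D=BOYY L=BWOW
After move 3 (R): R=YYRG U=WGGG F=OOOY D=BBYR B=RRWB
Query: L face = BWOW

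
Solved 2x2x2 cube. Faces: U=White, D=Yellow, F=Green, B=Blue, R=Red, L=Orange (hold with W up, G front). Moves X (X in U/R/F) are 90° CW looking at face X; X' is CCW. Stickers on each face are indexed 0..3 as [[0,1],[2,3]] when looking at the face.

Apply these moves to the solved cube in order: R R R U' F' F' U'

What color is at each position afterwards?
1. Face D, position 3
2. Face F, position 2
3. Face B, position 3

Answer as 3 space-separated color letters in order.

Answer: G O B

Derivation:
After move 1 (R): R=RRRR U=WGWG F=GYGY D=YBYB B=WBWB
After move 2 (R): R=RRRR U=WYWY F=GBGB D=YWYW B=GBGB
After move 3 (R): R=RRRR U=WBWB F=GWGW D=YGYG B=YBYB
After move 4 (U'): U=BBWW F=OOGW R=GWRR B=RRYB L=YBOO
After move 5 (F'): F=OWOG U=BBGR R=GWYR D=BOYG L=YWOW
After move 6 (F'): F=WGOO U=BBGY R=OWBR D=WWYG L=YROG
After move 7 (U'): U=BYBG F=YROO R=WGBR B=OWYB L=RROG
Query 1: D[3] = G
Query 2: F[2] = O
Query 3: B[3] = B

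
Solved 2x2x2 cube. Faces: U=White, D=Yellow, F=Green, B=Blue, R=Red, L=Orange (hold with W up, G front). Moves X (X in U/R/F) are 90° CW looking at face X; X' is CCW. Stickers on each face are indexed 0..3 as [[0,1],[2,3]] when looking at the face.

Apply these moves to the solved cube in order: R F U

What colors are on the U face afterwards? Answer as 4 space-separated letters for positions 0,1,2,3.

Answer: O W O G

Derivation:
After move 1 (R): R=RRRR U=WGWG F=GYGY D=YBYB B=WBWB
After move 2 (F): F=GGYY U=WGOO R=WRGR D=RRYB L=OYOB
After move 3 (U): U=OWOG F=WRYY R=WBGR B=OYWB L=GGOB
Query: U face = OWOG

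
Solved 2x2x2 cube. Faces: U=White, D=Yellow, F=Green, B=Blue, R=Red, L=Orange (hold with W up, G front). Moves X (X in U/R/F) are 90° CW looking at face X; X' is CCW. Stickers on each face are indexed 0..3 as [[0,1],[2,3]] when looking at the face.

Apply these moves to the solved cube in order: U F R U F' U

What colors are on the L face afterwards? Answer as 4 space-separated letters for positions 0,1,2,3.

After move 1 (U): U=WWWW F=RRGG R=BBRR B=OOBB L=GGOO
After move 2 (F): F=GRGR U=WWOG R=WBWR D=RBYY L=GYOY
After move 3 (R): R=WWRB U=WROR F=GBGY D=RBYO B=GOWB
After move 4 (U): U=OWRR F=WWGY R=GORB B=GYWB L=GBOY
After move 5 (F'): F=WYWG U=OWGR R=BORB D=BYYO L=GROR
After move 6 (U): U=GORW F=BOWG R=GYRB B=GRWB L=WYOR
Query: L face = WYOR

Answer: W Y O R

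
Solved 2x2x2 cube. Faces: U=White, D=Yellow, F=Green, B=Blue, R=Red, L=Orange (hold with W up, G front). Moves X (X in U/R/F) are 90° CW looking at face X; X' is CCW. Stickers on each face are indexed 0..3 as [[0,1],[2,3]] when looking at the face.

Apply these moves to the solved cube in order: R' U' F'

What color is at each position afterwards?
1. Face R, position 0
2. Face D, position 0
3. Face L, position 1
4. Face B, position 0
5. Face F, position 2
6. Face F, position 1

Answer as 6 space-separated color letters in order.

After move 1 (R'): R=RRRR U=WBWB F=GWGW D=YGYG B=YBYB
After move 2 (U'): U=BBWW F=OOGW R=GWRR B=RRYB L=YBOO
After move 3 (F'): F=OWOG U=BBGR R=GWYR D=BOYG L=YWOW
Query 1: R[0] = G
Query 2: D[0] = B
Query 3: L[1] = W
Query 4: B[0] = R
Query 5: F[2] = O
Query 6: F[1] = W

Answer: G B W R O W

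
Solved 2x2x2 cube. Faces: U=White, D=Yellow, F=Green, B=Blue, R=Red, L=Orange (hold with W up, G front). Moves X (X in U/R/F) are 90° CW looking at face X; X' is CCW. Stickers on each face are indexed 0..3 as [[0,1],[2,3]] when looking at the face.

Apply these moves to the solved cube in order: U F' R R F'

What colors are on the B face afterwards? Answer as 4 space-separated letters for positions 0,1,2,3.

After move 1 (U): U=WWWW F=RRGG R=BBRR B=OOBB L=GGOO
After move 2 (F'): F=RGRG U=WWBR R=YBYR D=GOYY L=GWOW
After move 3 (R): R=YYRB U=WGBG F=RORY D=GBYO B=ROWB
After move 4 (R): R=RYBY U=WOBY F=RBRO D=GWYR B=GOGB
After move 5 (F'): F=BORR U=WORB R=WYGY D=WWYR L=GYOB
Query: B face = GOGB

Answer: G O G B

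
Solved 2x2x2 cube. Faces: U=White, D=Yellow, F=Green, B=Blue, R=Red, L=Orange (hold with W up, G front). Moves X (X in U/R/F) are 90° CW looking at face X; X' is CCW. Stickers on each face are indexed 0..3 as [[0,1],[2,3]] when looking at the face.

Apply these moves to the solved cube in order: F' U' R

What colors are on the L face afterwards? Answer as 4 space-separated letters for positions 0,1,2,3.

Answer: B B O W

Derivation:
After move 1 (F'): F=GGGG U=WWRR R=YRYR D=OOYY L=OWOW
After move 2 (U'): U=WRWR F=OWGG R=GGYR B=YRBB L=BBOW
After move 3 (R): R=YGRG U=WWWG F=OOGY D=OBYY B=RRRB
Query: L face = BBOW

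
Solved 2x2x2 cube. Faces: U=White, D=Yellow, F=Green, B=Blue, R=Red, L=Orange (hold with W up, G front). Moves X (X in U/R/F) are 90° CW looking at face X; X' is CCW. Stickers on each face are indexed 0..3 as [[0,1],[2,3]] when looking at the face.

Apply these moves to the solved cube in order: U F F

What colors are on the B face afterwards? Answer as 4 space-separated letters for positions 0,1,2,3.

After move 1 (U): U=WWWW F=RRGG R=BBRR B=OOBB L=GGOO
After move 2 (F): F=GRGR U=WWOG R=WBWR D=RBYY L=GYOY
After move 3 (F): F=GGRR U=WWYY R=OBGR D=WWYY L=GROB
Query: B face = OOBB

Answer: O O B B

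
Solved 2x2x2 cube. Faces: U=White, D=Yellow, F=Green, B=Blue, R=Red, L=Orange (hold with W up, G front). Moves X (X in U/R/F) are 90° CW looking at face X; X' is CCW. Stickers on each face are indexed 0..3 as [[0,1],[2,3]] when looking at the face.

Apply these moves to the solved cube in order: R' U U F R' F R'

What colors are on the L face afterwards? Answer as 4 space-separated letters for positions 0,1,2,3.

After move 1 (R'): R=RRRR U=WBWB F=GWGW D=YGYG B=YBYB
After move 2 (U): U=WWBB F=RRGW R=YBRR B=OOYB L=GWOO
After move 3 (U): U=BWBW F=YBGW R=OORR B=GWYB L=RROO
After move 4 (F): F=GYWB U=BWOR R=BOWR D=ROYG L=RYOG
After move 5 (R'): R=ORBW U=BYOG F=GWWR D=RYYB B=GWOB
After move 6 (F): F=WGRW U=BYGY R=ORGW D=BOYB L=RROY
After move 7 (R'): R=RWOG U=BOGG F=WYRY D=BGYW B=BWOB
Query: L face = RROY

Answer: R R O Y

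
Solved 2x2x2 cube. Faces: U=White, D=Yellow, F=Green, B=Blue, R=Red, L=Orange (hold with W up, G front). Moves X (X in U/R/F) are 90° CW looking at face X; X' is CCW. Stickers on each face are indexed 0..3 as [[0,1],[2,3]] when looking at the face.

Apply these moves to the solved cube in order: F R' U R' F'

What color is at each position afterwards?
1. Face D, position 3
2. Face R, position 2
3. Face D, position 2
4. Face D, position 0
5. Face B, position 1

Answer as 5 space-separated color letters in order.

After move 1 (F): F=GGGG U=WWOO R=WRWR D=RRYY L=OYOY
After move 2 (R'): R=RRWW U=WBOB F=GWGO D=RGYG B=YBRB
After move 3 (U): U=OWBB F=RRGO R=YBWW B=OYRB L=GWOY
After move 4 (R'): R=BWYW U=ORBO F=RWGB D=RRYO B=GYGB
After move 5 (F'): F=WBRG U=ORBY R=RWRW D=WYYO L=GOOB
Query 1: D[3] = O
Query 2: R[2] = R
Query 3: D[2] = Y
Query 4: D[0] = W
Query 5: B[1] = Y

Answer: O R Y W Y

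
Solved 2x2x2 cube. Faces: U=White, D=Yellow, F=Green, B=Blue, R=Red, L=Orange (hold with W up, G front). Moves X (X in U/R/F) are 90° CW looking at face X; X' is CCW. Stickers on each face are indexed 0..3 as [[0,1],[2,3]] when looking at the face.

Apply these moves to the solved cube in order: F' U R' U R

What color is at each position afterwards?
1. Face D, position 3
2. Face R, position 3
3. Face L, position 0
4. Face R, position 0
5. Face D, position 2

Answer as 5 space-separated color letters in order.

Answer: G W Y B Y

Derivation:
After move 1 (F'): F=GGGG U=WWRR R=YRYR D=OOYY L=OWOW
After move 2 (U): U=RWRW F=YRGG R=BBYR B=OWBB L=GGOW
After move 3 (R'): R=BRBY U=RBRO F=YWGW D=ORYG B=YWOB
After move 4 (U): U=RROB F=BRGW R=YWBY B=GGOB L=YWOW
After move 5 (R): R=BYYW U=RROW F=BRGG D=OOYG B=BGRB
Query 1: D[3] = G
Query 2: R[3] = W
Query 3: L[0] = Y
Query 4: R[0] = B
Query 5: D[2] = Y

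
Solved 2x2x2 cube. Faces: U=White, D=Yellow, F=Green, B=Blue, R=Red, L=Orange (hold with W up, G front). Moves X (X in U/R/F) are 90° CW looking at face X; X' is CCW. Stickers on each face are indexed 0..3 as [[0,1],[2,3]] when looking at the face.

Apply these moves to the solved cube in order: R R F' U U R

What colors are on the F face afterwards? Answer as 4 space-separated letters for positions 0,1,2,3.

Answer: G O G W

Derivation:
After move 1 (R): R=RRRR U=WGWG F=GYGY D=YBYB B=WBWB
After move 2 (R): R=RRRR U=WYWY F=GBGB D=YWYW B=GBGB
After move 3 (F'): F=BBGG U=WYRR R=WRYR D=OOYW L=OYOW
After move 4 (U): U=RWRY F=WRGG R=GBYR B=OYGB L=BBOW
After move 5 (U): U=RRYW F=GBGG R=OYYR B=BBGB L=WROW
After move 6 (R): R=YORY U=RBYG F=GOGW D=OGYB B=WBRB
Query: F face = GOGW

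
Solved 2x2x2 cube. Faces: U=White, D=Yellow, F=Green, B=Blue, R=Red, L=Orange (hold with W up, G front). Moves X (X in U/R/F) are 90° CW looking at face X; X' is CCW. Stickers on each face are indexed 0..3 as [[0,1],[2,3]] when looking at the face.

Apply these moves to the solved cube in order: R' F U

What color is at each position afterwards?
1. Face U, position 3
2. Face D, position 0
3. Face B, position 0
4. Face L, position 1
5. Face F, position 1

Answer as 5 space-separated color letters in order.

After move 1 (R'): R=RRRR U=WBWB F=GWGW D=YGYG B=YBYB
After move 2 (F): F=GGWW U=WBOO R=WRBR D=RRYG L=OYOG
After move 3 (U): U=OWOB F=WRWW R=YBBR B=OYYB L=GGOG
Query 1: U[3] = B
Query 2: D[0] = R
Query 3: B[0] = O
Query 4: L[1] = G
Query 5: F[1] = R

Answer: B R O G R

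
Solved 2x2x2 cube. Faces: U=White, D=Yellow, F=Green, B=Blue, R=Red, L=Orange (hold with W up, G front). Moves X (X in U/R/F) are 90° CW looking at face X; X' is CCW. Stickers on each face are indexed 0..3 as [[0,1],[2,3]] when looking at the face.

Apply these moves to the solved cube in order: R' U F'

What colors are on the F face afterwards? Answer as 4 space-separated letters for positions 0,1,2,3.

After move 1 (R'): R=RRRR U=WBWB F=GWGW D=YGYG B=YBYB
After move 2 (U): U=WWBB F=RRGW R=YBRR B=OOYB L=GWOO
After move 3 (F'): F=RWRG U=WWYR R=GBYR D=WOYG L=GBOB
Query: F face = RWRG

Answer: R W R G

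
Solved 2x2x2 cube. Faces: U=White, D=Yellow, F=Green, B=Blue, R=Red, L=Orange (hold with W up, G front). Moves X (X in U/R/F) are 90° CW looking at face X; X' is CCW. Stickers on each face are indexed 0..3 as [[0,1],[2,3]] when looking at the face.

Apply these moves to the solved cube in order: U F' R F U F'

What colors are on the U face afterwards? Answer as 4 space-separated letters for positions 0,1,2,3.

Answer: W W R G

Derivation:
After move 1 (U): U=WWWW F=RRGG R=BBRR B=OOBB L=GGOO
After move 2 (F'): F=RGRG U=WWBR R=YBYR D=GOYY L=GWOW
After move 3 (R): R=YYRB U=WGBG F=RORY D=GBYO B=ROWB
After move 4 (F): F=RRYO U=WGWW R=BYGB D=RYYO L=GGOB
After move 5 (U): U=WWWG F=BYYO R=ROGB B=GGWB L=RROB
After move 6 (F'): F=YOBY U=WWRG R=YORB D=RBYO L=RGOW
Query: U face = WWRG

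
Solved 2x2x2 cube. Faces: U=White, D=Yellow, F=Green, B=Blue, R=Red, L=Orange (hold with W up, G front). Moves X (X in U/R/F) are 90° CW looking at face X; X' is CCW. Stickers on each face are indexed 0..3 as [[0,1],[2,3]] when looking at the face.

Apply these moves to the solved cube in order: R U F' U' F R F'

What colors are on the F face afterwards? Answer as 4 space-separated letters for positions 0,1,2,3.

Answer: R B R G

Derivation:
After move 1 (R): R=RRRR U=WGWG F=GYGY D=YBYB B=WBWB
After move 2 (U): U=WWGG F=RRGY R=WBRR B=OOWB L=GYOO
After move 3 (F'): F=RYRG U=WWWR R=BBYR D=YOYB L=GGOG
After move 4 (U'): U=WRWW F=GGRG R=RYYR B=BBWB L=OOOG
After move 5 (F): F=RGGG U=WRGO R=WYWR D=YRYB L=OYOO
After move 6 (R): R=WWRY U=WGGG F=RRGB D=YWYB B=OBRB
After move 7 (F'): F=RBRG U=WGWR R=WWYY D=YOYB L=OGOG
Query: F face = RBRG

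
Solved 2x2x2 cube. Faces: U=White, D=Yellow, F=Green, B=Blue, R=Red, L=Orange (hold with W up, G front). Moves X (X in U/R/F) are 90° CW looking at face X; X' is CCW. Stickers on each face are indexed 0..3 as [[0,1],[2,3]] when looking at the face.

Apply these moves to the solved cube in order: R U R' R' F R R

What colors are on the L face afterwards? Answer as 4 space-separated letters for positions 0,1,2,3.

After move 1 (R): R=RRRR U=WGWG F=GYGY D=YBYB B=WBWB
After move 2 (U): U=WWGG F=RRGY R=WBRR B=OOWB L=GYOO
After move 3 (R'): R=BRWR U=WWGO F=RWGG D=YRYY B=BOBB
After move 4 (R'): R=RRBW U=WBGB F=RWGO D=YWYG B=YORB
After move 5 (F): F=GROW U=WBOY R=GRBW D=BRYG L=GYOW
After move 6 (R): R=BGWR U=WROW F=GROG D=BRYY B=YOBB
After move 7 (R): R=WBRG U=WROG F=GROY D=BBYY B=WORB
Query: L face = GYOW

Answer: G Y O W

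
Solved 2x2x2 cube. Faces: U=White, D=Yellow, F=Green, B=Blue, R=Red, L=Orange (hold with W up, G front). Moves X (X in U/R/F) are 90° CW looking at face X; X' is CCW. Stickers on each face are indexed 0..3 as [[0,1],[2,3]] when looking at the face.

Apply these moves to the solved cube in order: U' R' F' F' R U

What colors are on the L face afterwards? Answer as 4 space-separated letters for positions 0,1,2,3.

Answer: W W O G

Derivation:
After move 1 (U'): U=WWWW F=OOGG R=GGRR B=RRBB L=BBOO
After move 2 (R'): R=GRGR U=WBWR F=OWGW D=YOYG B=YRYB
After move 3 (F'): F=WWOG U=WBGG R=ORYR D=BOYG L=BROW
After move 4 (F'): F=WGWO U=WBOY R=ORBR D=RWYG L=BGOG
After move 5 (R): R=BORR U=WGOO F=WWWG D=RYYY B=YRBB
After move 6 (U): U=OWOG F=BOWG R=YRRR B=BGBB L=WWOG
Query: L face = WWOG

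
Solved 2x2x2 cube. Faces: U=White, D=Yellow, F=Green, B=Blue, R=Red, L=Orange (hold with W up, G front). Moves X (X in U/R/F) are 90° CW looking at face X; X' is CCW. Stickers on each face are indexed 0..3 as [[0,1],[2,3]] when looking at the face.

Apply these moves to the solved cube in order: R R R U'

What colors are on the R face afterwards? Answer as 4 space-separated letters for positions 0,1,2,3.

Answer: G W R R

Derivation:
After move 1 (R): R=RRRR U=WGWG F=GYGY D=YBYB B=WBWB
After move 2 (R): R=RRRR U=WYWY F=GBGB D=YWYW B=GBGB
After move 3 (R): R=RRRR U=WBWB F=GWGW D=YGYG B=YBYB
After move 4 (U'): U=BBWW F=OOGW R=GWRR B=RRYB L=YBOO
Query: R face = GWRR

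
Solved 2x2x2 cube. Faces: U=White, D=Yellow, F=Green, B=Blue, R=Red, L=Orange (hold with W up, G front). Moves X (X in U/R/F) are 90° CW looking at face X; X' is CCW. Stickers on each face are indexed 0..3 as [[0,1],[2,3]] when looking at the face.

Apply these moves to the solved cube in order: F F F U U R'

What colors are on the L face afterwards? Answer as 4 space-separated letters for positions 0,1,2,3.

Answer: Y R O W

Derivation:
After move 1 (F): F=GGGG U=WWOO R=WRWR D=RRYY L=OYOY
After move 2 (F): F=GGGG U=WWYY R=OROR D=WWYY L=OROR
After move 3 (F): F=GGGG U=WWRR R=YRYR D=OOYY L=OWOW
After move 4 (U): U=RWRW F=YRGG R=BBYR B=OWBB L=GGOW
After move 5 (U): U=RRWW F=BBGG R=OWYR B=GGBB L=YROW
After move 6 (R'): R=WROY U=RBWG F=BRGW D=OBYG B=YGOB
Query: L face = YROW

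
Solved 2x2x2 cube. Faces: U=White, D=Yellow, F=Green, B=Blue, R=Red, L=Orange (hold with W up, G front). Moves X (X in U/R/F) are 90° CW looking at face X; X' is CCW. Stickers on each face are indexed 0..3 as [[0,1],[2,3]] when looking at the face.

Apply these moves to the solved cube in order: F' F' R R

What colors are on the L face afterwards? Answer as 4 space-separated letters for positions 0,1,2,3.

Answer: O R O R

Derivation:
After move 1 (F'): F=GGGG U=WWRR R=YRYR D=OOYY L=OWOW
After move 2 (F'): F=GGGG U=WWYY R=OROR D=WWYY L=OROR
After move 3 (R): R=OORR U=WGYG F=GWGY D=WBYB B=YBWB
After move 4 (R): R=RORO U=WWYY F=GBGB D=WWYY B=GBGB
Query: L face = OROR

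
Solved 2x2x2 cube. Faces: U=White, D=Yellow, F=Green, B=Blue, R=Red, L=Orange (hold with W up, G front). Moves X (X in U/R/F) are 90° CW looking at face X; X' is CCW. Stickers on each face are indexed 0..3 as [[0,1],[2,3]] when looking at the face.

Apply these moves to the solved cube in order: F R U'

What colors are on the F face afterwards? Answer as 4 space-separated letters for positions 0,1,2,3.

Answer: O Y G Y

Derivation:
After move 1 (F): F=GGGG U=WWOO R=WRWR D=RRYY L=OYOY
After move 2 (R): R=WWRR U=WGOG F=GRGY D=RBYB B=OBWB
After move 3 (U'): U=GGWO F=OYGY R=GRRR B=WWWB L=OBOY
Query: F face = OYGY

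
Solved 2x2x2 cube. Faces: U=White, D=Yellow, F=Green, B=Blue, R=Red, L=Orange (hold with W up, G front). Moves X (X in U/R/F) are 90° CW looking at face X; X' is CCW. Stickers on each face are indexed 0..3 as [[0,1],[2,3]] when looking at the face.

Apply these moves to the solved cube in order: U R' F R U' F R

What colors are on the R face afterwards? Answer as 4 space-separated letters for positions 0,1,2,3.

Answer: O W R B

Derivation:
After move 1 (U): U=WWWW F=RRGG R=BBRR B=OOBB L=GGOO
After move 2 (R'): R=BRBR U=WBWO F=RWGW D=YRYG B=YOYB
After move 3 (F): F=GRWW U=WBOG R=WROR D=BBYG L=GYOR
After move 4 (R): R=OWRR U=WROW F=GBWG D=BYYY B=GOBB
After move 5 (U'): U=RWWO F=GYWG R=GBRR B=OWBB L=GOOR
After move 6 (F): F=WGGY U=RWRO R=WBOR D=RGYY L=GBOY
After move 7 (R): R=OWRB U=RGRY F=WGGY D=RBYO B=OWWB
Query: R face = OWRB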